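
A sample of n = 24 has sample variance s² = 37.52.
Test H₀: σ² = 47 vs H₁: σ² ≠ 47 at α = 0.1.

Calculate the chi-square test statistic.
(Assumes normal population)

df = n - 1 = 23
χ² = (n-1)s²/σ₀² = 23×37.52/47 = 18.3609
Critical values: χ²_{0.95,23} = 13.091, χ²_{0.05,23} = 35.172
Rejection region: χ² < 13.091 or χ² > 35.172
Decision: fail to reject H₀

Answer: χ² = 18.3609, fail to reject H₀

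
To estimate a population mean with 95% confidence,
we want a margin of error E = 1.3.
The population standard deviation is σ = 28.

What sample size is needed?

Answer: n = 1783

Derivation:
z_0.025 = 1.960
n = (z×σ/E)² = (1.960×28/1.3)²
n = 1782.1387
Round up: n = 1783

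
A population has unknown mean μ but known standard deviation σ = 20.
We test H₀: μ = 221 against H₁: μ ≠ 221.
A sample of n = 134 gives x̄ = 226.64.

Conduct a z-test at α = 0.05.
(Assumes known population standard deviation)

Answer: z = 3.2645, reject H₀

Derivation:
Standard error: SE = σ/√n = 20/√134 = 1.7277
z-statistic: z = (x̄ - μ₀)/SE = (226.64 - 221)/1.7277 = 3.2645
Critical value: ±1.960
p-value = 0.0011
Decision: reject H₀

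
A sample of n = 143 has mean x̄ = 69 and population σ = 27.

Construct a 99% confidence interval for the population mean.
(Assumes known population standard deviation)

Confidence level: 99%, α = 0.01
z_0.005 = 2.576
SE = σ/√n = 27/√143 = 2.2579
Margin of error = 2.576 × 2.2579 = 5.8164
CI: x̄ ± margin = 69 ± 5.8164
CI: (63.1836, 74.8164)

Answer: (63.1836, 74.8164)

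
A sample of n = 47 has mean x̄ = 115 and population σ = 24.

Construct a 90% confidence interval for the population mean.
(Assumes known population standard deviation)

Confidence level: 90%, α = 0.1
z_0.05 = 1.645
SE = σ/√n = 24/√47 = 3.5008
Margin of error = 1.645 × 3.5008 = 5.7588
CI: x̄ ± margin = 115 ± 5.7588
CI: (109.2412, 120.7588)

Answer: (109.2412, 120.7588)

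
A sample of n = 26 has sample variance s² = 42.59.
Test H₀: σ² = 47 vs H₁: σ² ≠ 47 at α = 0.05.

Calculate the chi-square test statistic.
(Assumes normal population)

df = n - 1 = 25
χ² = (n-1)s²/σ₀² = 25×42.59/47 = 22.6543
Critical values: χ²_{0.975,25} = 13.120, χ²_{0.025,25} = 40.646
Rejection region: χ² < 13.120 or χ² > 40.646
Decision: fail to reject H₀

Answer: χ² = 22.6543, fail to reject H₀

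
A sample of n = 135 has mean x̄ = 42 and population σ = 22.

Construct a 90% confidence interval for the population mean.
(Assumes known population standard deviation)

Confidence level: 90%, α = 0.1
z_0.05 = 1.645
SE = σ/√n = 22/√135 = 1.8935
Margin of error = 1.645 × 1.8935 = 3.1148
CI: x̄ ± margin = 42 ± 3.1148
CI: (38.8852, 45.1148)

Answer: (38.8852, 45.1148)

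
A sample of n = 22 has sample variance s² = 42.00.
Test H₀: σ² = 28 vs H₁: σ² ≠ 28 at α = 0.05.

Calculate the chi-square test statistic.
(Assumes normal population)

df = n - 1 = 21
χ² = (n-1)s²/σ₀² = 21×42.00/28 = 31.5000
Critical values: χ²_{0.975,21} = 10.283, χ²_{0.025,21} = 35.479
Rejection region: χ² < 10.283 or χ² > 35.479
Decision: fail to reject H₀

Answer: χ² = 31.5000, fail to reject H₀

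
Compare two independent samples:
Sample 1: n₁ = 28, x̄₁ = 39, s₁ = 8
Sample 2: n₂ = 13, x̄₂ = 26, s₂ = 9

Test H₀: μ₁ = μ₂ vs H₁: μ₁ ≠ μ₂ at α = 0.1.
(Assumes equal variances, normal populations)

Pooled variance: s²_p = [27×8² + 12×9²]/(39) = 69.2308
s_p = 8.3205
SE = s_p×√(1/n₁ + 1/n₂) = 8.3205×√(1/28 + 1/13) = 2.7925
t = (x̄₁ - x̄₂)/SE = (39 - 26)/2.7925 = 4.6553
df = 39, t-critical = ±1.685
Decision: reject H₀

Answer: t = 4.6553, reject H₀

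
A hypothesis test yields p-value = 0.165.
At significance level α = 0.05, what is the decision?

Compare p-value to α:
0.165 ≥ 0.05
Decision: fail to reject H₀

Answer: fail to reject H₀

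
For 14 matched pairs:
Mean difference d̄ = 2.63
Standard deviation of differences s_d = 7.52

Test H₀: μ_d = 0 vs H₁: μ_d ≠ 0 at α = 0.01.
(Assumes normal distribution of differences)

df = n - 1 = 13
SE = s_d/√n = 7.52/√14 = 2.0098
t = d̄/SE = 2.63/2.0098 = 1.3086
Critical value: t_{0.005,13} = ±3.012
p-value ≈ 0.2133
Decision: fail to reject H₀

Answer: t = 1.3086, fail to reject H₀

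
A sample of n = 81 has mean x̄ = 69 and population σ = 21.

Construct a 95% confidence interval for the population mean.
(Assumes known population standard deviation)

Answer: (64.4267, 73.5733)

Derivation:
Confidence level: 95%, α = 0.05
z_0.025 = 1.960
SE = σ/√n = 21/√81 = 2.3333
Margin of error = 1.960 × 2.3333 = 4.5733
CI: x̄ ± margin = 69 ± 4.5733
CI: (64.4267, 73.5733)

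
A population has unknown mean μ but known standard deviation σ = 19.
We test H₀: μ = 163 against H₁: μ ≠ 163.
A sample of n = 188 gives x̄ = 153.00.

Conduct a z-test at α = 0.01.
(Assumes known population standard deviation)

Answer: z = -7.2166, reject H₀

Derivation:
Standard error: SE = σ/√n = 19/√188 = 1.3857
z-statistic: z = (x̄ - μ₀)/SE = (153.00 - 163)/1.3857 = -7.2166
Critical value: ±2.576
p-value < 0.0001
Decision: reject H₀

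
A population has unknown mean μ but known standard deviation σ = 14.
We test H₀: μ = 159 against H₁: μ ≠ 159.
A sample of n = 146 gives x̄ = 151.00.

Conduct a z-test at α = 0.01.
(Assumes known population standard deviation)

Answer: z = -6.9049, reject H₀

Derivation:
Standard error: SE = σ/√n = 14/√146 = 1.1586
z-statistic: z = (x̄ - μ₀)/SE = (151.00 - 159)/1.1586 = -6.9049
Critical value: ±2.576
p-value < 0.0001
Decision: reject H₀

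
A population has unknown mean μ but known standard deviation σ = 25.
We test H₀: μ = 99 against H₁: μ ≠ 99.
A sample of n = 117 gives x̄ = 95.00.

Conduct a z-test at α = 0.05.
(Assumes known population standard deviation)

Standard error: SE = σ/√n = 25/√117 = 2.3113
z-statistic: z = (x̄ - μ₀)/SE = (95.00 - 99)/2.3113 = -1.7306
Critical value: ±1.960
p-value = 0.0835
Decision: fail to reject H₀

Answer: z = -1.7306, fail to reject H₀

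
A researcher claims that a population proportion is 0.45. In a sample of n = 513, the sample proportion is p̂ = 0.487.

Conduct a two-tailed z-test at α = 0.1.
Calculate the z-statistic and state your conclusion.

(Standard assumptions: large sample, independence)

H₀: p = 0.45, H₁: p ≠ 0.45
Standard error: SE = √(p₀(1-p₀)/n) = √(0.45×0.55/513) = 0.021965
z-statistic: z = (p̂ - p₀)/SE = (0.487 - 0.45)/0.021965 = 1.6845
Critical value: z_0.05 = ±1.645
p-value = 0.0921
Decision: reject H₀ at α = 0.1

Answer: z = 1.6845, reject H₀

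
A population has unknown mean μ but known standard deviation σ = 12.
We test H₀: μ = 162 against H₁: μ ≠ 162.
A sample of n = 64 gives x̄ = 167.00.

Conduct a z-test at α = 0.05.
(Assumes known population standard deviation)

Standard error: SE = σ/√n = 12/√64 = 1.5000
z-statistic: z = (x̄ - μ₀)/SE = (167.00 - 162)/1.5000 = 3.3333
Critical value: ±1.960
p-value = 0.0009
Decision: reject H₀

Answer: z = 3.3333, reject H₀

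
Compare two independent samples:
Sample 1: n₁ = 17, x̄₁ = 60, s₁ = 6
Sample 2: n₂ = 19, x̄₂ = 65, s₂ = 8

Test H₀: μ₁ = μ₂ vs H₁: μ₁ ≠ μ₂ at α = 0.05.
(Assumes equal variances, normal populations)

Pooled variance: s²_p = [16×6² + 18×8²]/(34) = 50.8235
s_p = 7.1291
SE = s_p×√(1/n₁ + 1/n₂) = 7.1291×√(1/17 + 1/19) = 2.3800
t = (x̄₁ - x̄₂)/SE = (60 - 65)/2.3800 = -2.1008
df = 34, t-critical = ±2.032
Decision: reject H₀

Answer: t = -2.1008, reject H₀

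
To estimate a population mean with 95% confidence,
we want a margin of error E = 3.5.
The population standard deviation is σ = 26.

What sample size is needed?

z_0.025 = 1.960
n = (z×σ/E)² = (1.960×26/3.5)²
n = 211.9936
Round up: n = 212

Answer: n = 212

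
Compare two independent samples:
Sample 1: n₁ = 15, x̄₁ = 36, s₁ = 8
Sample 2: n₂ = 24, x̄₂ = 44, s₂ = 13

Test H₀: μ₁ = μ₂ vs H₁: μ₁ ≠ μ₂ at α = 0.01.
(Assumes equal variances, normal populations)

Pooled variance: s²_p = [14×8² + 23×13²]/(37) = 129.2703
s_p = 11.3697
SE = s_p×√(1/n₁ + 1/n₂) = 11.3697×√(1/15 + 1/24) = 3.7422
t = (x̄₁ - x̄₂)/SE = (36 - 44)/3.7422 = -2.1378
df = 37, t-critical = ±2.715
Decision: fail to reject H₀

Answer: t = -2.1378, fail to reject H₀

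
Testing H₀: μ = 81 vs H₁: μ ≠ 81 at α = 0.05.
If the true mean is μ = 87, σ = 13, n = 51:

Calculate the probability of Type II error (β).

SE = σ/√n = 13/√51 = 1.8204
Critical values: μ₀ ± z_0.025×SE = 81 ± 1.960×1.8204
Acceptance region: (77.4320, 84.5680)
Under H₁ (μ = 87): z_high = (84.5680 - 87)/1.8204 = -1.3360, z_low = (77.4320 - 87)/1.8204 = -5.2560
β = P(not reject | H₁) = Φ(-1.3360) - Φ(-5.2560) ≈ 0.0908

Answer: β ≈ 0.0908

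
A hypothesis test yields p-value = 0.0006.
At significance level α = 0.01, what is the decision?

Compare p-value to α:
0.0006 < 0.01
Decision: reject H₀

Answer: reject H₀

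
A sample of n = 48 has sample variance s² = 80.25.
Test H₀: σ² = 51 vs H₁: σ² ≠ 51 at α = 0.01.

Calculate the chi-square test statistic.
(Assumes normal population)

Answer: χ² = 73.9559, fail to reject H₀

Derivation:
df = n - 1 = 47
χ² = (n-1)s²/σ₀² = 47×80.25/51 = 73.9559
Critical values: χ²_{0.995,47} = 25.775, χ²_{0.005,47} = 75.704
Rejection region: χ² < 25.775 or χ² > 75.704
Decision: fail to reject H₀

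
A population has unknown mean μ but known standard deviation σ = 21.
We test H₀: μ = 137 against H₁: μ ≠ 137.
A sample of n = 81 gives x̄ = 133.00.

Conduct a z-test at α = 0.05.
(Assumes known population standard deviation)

Answer: z = -1.7143, fail to reject H₀

Derivation:
Standard error: SE = σ/√n = 21/√81 = 2.3333
z-statistic: z = (x̄ - μ₀)/SE = (133.00 - 137)/2.3333 = -1.7143
Critical value: ±1.960
p-value = 0.0865
Decision: fail to reject H₀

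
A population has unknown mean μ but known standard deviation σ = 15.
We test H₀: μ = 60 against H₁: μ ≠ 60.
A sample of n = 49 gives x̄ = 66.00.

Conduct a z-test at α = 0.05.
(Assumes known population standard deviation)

Standard error: SE = σ/√n = 15/√49 = 2.1429
z-statistic: z = (x̄ - μ₀)/SE = (66.00 - 60)/2.1429 = 2.7999
Critical value: ±1.960
p-value = 0.0051
Decision: reject H₀

Answer: z = 2.7999, reject H₀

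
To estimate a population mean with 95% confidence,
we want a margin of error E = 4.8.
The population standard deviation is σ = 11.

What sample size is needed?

Answer: n = 21

Derivation:
z_0.025 = 1.960
n = (z×σ/E)² = (1.960×11/4.8)²
n = 20.1751
Round up: n = 21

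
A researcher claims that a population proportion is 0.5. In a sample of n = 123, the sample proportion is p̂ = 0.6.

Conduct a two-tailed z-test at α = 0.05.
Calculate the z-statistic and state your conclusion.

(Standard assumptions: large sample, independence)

Answer: z = 2.2181, reject H₀

Derivation:
H₀: p = 0.5, H₁: p ≠ 0.5
Standard error: SE = √(p₀(1-p₀)/n) = √(0.5×0.5/123) = 0.045083
z-statistic: z = (p̂ - p₀)/SE = (0.6 - 0.5)/0.045083 = 2.2181
Critical value: z_0.025 = ±1.960
p-value = 0.0265
Decision: reject H₀ at α = 0.05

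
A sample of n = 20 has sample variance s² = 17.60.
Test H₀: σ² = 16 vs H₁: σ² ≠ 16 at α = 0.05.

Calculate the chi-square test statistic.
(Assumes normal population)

Answer: χ² = 20.9000, fail to reject H₀

Derivation:
df = n - 1 = 19
χ² = (n-1)s²/σ₀² = 19×17.60/16 = 20.9000
Critical values: χ²_{0.975,19} = 8.907, χ²_{0.025,19} = 32.852
Rejection region: χ² < 8.907 or χ² > 32.852
Decision: fail to reject H₀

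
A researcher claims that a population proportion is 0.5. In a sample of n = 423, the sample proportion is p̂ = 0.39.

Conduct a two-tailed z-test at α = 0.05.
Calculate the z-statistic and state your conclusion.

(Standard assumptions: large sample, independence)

H₀: p = 0.5, H₁: p ≠ 0.5
Standard error: SE = √(p₀(1-p₀)/n) = √(0.5×0.5/423) = 0.024311
z-statistic: z = (p̂ - p₀)/SE = (0.39 - 0.5)/0.024311 = -4.5247
Critical value: z_0.025 = ±1.960
p-value < 0.0001
Decision: reject H₀ at α = 0.05

Answer: z = -4.5247, reject H₀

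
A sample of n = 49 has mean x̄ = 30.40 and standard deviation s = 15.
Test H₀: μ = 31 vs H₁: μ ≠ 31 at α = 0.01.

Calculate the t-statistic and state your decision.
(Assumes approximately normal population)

Answer: t = -0.2800, fail to reject H₀

Derivation:
df = n - 1 = 48
SE = s/√n = 15/√49 = 2.1429
t = (x̄ - μ₀)/SE = (30.40 - 31)/2.1429 = -0.2800
Critical value: t_{0.005,48} = ±2.682
p-value ≈ 0.7807
Decision: fail to reject H₀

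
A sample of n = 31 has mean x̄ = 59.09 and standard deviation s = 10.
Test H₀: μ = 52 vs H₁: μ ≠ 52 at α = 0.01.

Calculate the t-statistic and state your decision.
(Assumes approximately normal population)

df = n - 1 = 30
SE = s/√n = 10/√31 = 1.7961
t = (x̄ - μ₀)/SE = (59.09 - 52)/1.7961 = 3.9474
Critical value: t_{0.005,30} = ±2.750
p-value ≈ 0.0004
Decision: reject H₀

Answer: t = 3.9474, reject H₀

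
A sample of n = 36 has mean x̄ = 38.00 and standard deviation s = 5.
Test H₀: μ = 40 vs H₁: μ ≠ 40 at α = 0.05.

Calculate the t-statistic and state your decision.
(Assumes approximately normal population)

df = n - 1 = 35
SE = s/√n = 5/√36 = 0.8333
t = (x̄ - μ₀)/SE = (38.00 - 40)/0.8333 = -2.4001
Critical value: t_{0.025,35} = ±2.030
p-value ≈ 0.0218
Decision: reject H₀

Answer: t = -2.4001, reject H₀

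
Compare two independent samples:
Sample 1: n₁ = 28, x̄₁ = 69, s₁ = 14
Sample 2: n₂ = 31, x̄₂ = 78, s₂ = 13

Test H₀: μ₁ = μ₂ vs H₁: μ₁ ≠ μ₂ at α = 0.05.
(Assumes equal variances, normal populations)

Pooled variance: s²_p = [27×14² + 30×13²]/(57) = 181.7895
s_p = 13.4829
SE = s_p×√(1/n₁ + 1/n₂) = 13.4829×√(1/28 + 1/31) = 3.5152
t = (x̄₁ - x̄₂)/SE = (69 - 78)/3.5152 = -2.5603
df = 57, t-critical = ±2.002
Decision: reject H₀

Answer: t = -2.5603, reject H₀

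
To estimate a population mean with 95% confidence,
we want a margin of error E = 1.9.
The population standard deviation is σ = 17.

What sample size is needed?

Answer: n = 308

Derivation:
z_0.025 = 1.960
n = (z×σ/E)² = (1.960×17/1.9)²
n = 307.5408
Round up: n = 308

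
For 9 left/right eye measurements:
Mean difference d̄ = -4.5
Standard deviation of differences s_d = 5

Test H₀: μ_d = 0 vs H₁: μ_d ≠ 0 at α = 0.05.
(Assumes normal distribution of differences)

df = n - 1 = 8
SE = s_d/√n = 5/√9 = 1.6667
t = d̄/SE = -4.5/1.6667 = -2.6999
Critical value: t_{0.025,8} = ±2.306
p-value ≈ 0.0271
Decision: reject H₀

Answer: t = -2.6999, reject H₀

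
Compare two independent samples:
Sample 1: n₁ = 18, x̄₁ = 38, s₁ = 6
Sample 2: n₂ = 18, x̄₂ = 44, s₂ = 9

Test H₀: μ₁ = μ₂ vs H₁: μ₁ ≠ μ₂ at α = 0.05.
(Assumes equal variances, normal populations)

Answer: t = -2.3534, reject H₀

Derivation:
Pooled variance: s²_p = [17×6² + 17×9²]/(34) = 58.5000
s_p = 7.6485
SE = s_p×√(1/n₁ + 1/n₂) = 7.6485×√(1/18 + 1/18) = 2.5495
t = (x̄₁ - x̄₂)/SE = (38 - 44)/2.5495 = -2.3534
df = 34, t-critical = ±2.032
Decision: reject H₀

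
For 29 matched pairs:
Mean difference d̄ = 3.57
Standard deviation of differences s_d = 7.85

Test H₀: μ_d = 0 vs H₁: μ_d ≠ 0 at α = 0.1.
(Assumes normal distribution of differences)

Answer: t = 2.4491, reject H₀

Derivation:
df = n - 1 = 28
SE = s_d/√n = 7.85/√29 = 1.4577
t = d̄/SE = 3.57/1.4577 = 2.4491
Critical value: t_{0.05,28} = ±1.701
p-value ≈ 0.0208
Decision: reject H₀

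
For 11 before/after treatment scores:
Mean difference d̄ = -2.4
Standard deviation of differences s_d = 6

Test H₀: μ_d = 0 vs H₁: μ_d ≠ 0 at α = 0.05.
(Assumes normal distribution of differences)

df = n - 1 = 10
SE = s_d/√n = 6/√11 = 1.8091
t = d̄/SE = -2.4/1.8091 = -1.3266
Critical value: t_{0.025,10} = ±2.228
p-value ≈ 0.2141
Decision: fail to reject H₀

Answer: t = -1.3266, fail to reject H₀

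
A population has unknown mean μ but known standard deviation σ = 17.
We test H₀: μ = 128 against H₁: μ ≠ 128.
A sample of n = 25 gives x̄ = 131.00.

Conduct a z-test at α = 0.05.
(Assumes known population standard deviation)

Answer: z = 0.8824, fail to reject H₀

Derivation:
Standard error: SE = σ/√n = 17/√25 = 3.4000
z-statistic: z = (x̄ - μ₀)/SE = (131.00 - 128)/3.4000 = 0.8824
Critical value: ±1.960
p-value = 0.3776
Decision: fail to reject H₀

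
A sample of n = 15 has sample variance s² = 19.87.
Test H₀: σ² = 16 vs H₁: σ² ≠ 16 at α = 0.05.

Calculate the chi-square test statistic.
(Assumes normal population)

df = n - 1 = 14
χ² = (n-1)s²/σ₀² = 14×19.87/16 = 17.3863
Critical values: χ²_{0.975,14} = 5.629, χ²_{0.025,14} = 26.119
Rejection region: χ² < 5.629 or χ² > 26.119
Decision: fail to reject H₀

Answer: χ² = 17.3863, fail to reject H₀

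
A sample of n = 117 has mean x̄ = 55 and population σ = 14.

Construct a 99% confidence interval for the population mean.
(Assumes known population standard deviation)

Confidence level: 99%, α = 0.01
z_0.005 = 2.576
SE = σ/√n = 14/√117 = 1.2943
Margin of error = 2.576 × 1.2943 = 3.3341
CI: x̄ ± margin = 55 ± 3.3341
CI: (51.6659, 58.3341)

Answer: (51.6659, 58.3341)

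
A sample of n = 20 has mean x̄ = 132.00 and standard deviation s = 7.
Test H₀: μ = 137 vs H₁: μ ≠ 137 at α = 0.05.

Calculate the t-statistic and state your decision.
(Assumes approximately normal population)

Answer: t = -3.1945, reject H₀

Derivation:
df = n - 1 = 19
SE = s/√n = 7/√20 = 1.5652
t = (x̄ - μ₀)/SE = (132.00 - 137)/1.5652 = -3.1945
Critical value: t_{0.025,19} = ±2.093
p-value ≈ 0.0048
Decision: reject H₀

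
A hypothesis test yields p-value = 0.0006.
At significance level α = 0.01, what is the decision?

Compare p-value to α:
0.0006 < 0.01
Decision: reject H₀

Answer: reject H₀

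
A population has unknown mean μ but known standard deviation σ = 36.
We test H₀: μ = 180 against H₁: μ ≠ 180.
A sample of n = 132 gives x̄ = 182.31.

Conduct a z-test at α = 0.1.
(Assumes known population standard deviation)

Answer: z = 0.7372, fail to reject H₀

Derivation:
Standard error: SE = σ/√n = 36/√132 = 3.1334
z-statistic: z = (x̄ - μ₀)/SE = (182.31 - 180)/3.1334 = 0.7372
Critical value: ±1.645
p-value = 0.4610
Decision: fail to reject H₀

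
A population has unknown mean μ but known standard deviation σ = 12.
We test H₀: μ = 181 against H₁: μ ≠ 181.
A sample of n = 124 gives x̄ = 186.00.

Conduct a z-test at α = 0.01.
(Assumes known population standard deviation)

Standard error: SE = σ/√n = 12/√124 = 1.0776
z-statistic: z = (x̄ - μ₀)/SE = (186.00 - 181)/1.0776 = 4.6399
Critical value: ±2.576
p-value < 0.0001
Decision: reject H₀

Answer: z = 4.6399, reject H₀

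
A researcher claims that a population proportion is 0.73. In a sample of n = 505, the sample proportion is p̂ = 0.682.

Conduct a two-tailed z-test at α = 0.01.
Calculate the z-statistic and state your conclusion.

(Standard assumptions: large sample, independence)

Answer: z = -2.4296, fail to reject H₀

Derivation:
H₀: p = 0.73, H₁: p ≠ 0.73
Standard error: SE = √(p₀(1-p₀)/n) = √(0.73×0.27/505) = 0.019756
z-statistic: z = (p̂ - p₀)/SE = (0.682 - 0.73)/0.019756 = -2.4296
Critical value: z_0.005 = ±2.576
p-value = 0.0151
Decision: fail to reject H₀ at α = 0.01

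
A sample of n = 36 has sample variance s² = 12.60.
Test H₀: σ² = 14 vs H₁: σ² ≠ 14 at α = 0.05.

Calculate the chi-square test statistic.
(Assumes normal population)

df = n - 1 = 35
χ² = (n-1)s²/σ₀² = 35×12.60/14 = 31.5000
Critical values: χ²_{0.975,35} = 20.569, χ²_{0.025,35} = 53.203
Rejection region: χ² < 20.569 or χ² > 53.203
Decision: fail to reject H₀

Answer: χ² = 31.5000, fail to reject H₀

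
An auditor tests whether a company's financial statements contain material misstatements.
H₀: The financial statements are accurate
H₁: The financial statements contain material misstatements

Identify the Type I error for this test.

Answer: Concluding the statements are misstated when they are actually accurate

Derivation:
Type I error: rejecting H₀ when it is actually true (false positive).
Type II error: failing to reject H₀ when H₁ is actually true (false negative).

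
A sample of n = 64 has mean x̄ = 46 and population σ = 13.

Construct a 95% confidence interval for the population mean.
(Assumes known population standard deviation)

Answer: (42.8150, 49.1850)

Derivation:
Confidence level: 95%, α = 0.05
z_0.025 = 1.960
SE = σ/√n = 13/√64 = 1.6250
Margin of error = 1.960 × 1.6250 = 3.1850
CI: x̄ ± margin = 46 ± 3.1850
CI: (42.8150, 49.1850)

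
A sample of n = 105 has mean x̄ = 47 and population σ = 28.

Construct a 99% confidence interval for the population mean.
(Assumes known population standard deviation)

Confidence level: 99%, α = 0.01
z_0.005 = 2.576
SE = σ/√n = 28/√105 = 2.7325
Margin of error = 2.576 × 2.7325 = 7.0389
CI: x̄ ± margin = 47 ± 7.0389
CI: (39.9611, 54.0389)

Answer: (39.9611, 54.0389)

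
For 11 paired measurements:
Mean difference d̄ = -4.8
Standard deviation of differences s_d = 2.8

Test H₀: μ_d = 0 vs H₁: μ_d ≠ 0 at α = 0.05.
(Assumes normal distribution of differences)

Answer: t = -5.6859, reject H₀

Derivation:
df = n - 1 = 10
SE = s_d/√n = 2.8/√11 = 0.8442
t = d̄/SE = -4.8/0.8442 = -5.6859
Critical value: t_{0.025,10} = ±2.228
p-value ≈ 0.0002
Decision: reject H₀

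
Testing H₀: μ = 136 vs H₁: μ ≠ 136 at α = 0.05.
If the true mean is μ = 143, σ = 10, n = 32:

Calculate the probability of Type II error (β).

Answer: β ≈ 0.0228

Derivation:
SE = σ/√n = 10/√32 = 1.7678
Critical values: μ₀ ± z_0.025×SE = 136 ± 1.960×1.7678
Acceptance region: (132.5351, 139.4649)
Under H₁ (μ = 143): z_high = (139.4649 - 143)/1.7678 = -1.9997, z_low = (132.5351 - 143)/1.7678 = -5.9197
β = P(not reject | H₁) = Φ(-1.9997) - Φ(-5.9197) ≈ 0.0228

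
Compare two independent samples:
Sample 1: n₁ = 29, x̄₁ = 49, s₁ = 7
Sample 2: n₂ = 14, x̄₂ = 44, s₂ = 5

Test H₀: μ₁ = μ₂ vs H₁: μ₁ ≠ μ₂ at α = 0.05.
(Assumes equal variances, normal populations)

Pooled variance: s²_p = [28×7² + 13×5²]/(41) = 41.3902
s_p = 6.4335
SE = s_p×√(1/n₁ + 1/n₂) = 6.4335×√(1/29 + 1/14) = 2.0937
t = (x̄₁ - x̄₂)/SE = (49 - 44)/2.0937 = 2.3881
df = 41, t-critical = ±2.020
Decision: reject H₀

Answer: t = 2.3881, reject H₀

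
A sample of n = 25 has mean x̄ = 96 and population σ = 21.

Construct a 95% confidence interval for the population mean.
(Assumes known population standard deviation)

Confidence level: 95%, α = 0.05
z_0.025 = 1.960
SE = σ/√n = 21/√25 = 4.2000
Margin of error = 1.960 × 4.2000 = 8.2320
CI: x̄ ± margin = 96 ± 8.2320
CI: (87.7680, 104.2320)

Answer: (87.7680, 104.2320)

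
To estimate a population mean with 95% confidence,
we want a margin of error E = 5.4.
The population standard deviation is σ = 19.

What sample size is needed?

Answer: n = 48

Derivation:
z_0.025 = 1.960
n = (z×σ/E)² = (1.960×19/5.4)²
n = 47.5589
Round up: n = 48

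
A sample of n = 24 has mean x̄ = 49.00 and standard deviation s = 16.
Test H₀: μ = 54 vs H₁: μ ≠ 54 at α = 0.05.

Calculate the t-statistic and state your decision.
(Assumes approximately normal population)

Answer: t = -1.5309, fail to reject H₀

Derivation:
df = n - 1 = 23
SE = s/√n = 16/√24 = 3.2660
t = (x̄ - μ₀)/SE = (49.00 - 54)/3.2660 = -1.5309
Critical value: t_{0.025,23} = ±2.069
p-value ≈ 0.1394
Decision: fail to reject H₀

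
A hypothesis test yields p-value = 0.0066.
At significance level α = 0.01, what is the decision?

Answer: reject H₀

Derivation:
Compare p-value to α:
0.0066 < 0.01
Decision: reject H₀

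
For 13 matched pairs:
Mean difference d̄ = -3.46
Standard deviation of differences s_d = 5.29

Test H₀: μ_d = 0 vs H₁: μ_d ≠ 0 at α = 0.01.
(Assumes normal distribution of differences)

Answer: t = -2.3582, fail to reject H₀

Derivation:
df = n - 1 = 12
SE = s_d/√n = 5.29/√13 = 1.4672
t = d̄/SE = -3.46/1.4672 = -2.3582
Critical value: t_{0.005,12} = ±3.055
p-value ≈ 0.0362
Decision: fail to reject H₀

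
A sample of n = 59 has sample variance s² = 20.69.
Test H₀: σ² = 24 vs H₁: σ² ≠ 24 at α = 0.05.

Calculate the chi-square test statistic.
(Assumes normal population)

df = n - 1 = 58
χ² = (n-1)s²/σ₀² = 58×20.69/24 = 50.0008
Critical values: χ²_{0.975,58} = 38.844, χ²_{0.025,58} = 80.936
Rejection region: χ² < 38.844 or χ² > 80.936
Decision: fail to reject H₀

Answer: χ² = 50.0008, fail to reject H₀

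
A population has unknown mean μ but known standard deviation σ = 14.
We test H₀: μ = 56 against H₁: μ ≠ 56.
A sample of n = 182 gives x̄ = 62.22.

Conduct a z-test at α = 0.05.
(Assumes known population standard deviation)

Answer: z = 5.9940, reject H₀

Derivation:
Standard error: SE = σ/√n = 14/√182 = 1.0377
z-statistic: z = (x̄ - μ₀)/SE = (62.22 - 56)/1.0377 = 5.9940
Critical value: ±1.960
p-value < 0.0001
Decision: reject H₀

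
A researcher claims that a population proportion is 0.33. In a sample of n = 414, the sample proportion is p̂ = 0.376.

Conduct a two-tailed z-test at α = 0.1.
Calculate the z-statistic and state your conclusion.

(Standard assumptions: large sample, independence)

H₀: p = 0.33, H₁: p ≠ 0.33
Standard error: SE = √(p₀(1-p₀)/n) = √(0.33×0.67/414) = 0.023110
z-statistic: z = (p̂ - p₀)/SE = (0.376 - 0.33)/0.023110 = 1.9905
Critical value: z_0.05 = ±1.645
p-value = 0.0465
Decision: reject H₀ at α = 0.1

Answer: z = 1.9905, reject H₀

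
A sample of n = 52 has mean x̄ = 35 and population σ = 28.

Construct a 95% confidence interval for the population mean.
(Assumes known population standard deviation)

Answer: (27.3895, 42.6105)

Derivation:
Confidence level: 95%, α = 0.05
z_0.025 = 1.960
SE = σ/√n = 28/√52 = 3.8829
Margin of error = 1.960 × 3.8829 = 7.6105
CI: x̄ ± margin = 35 ± 7.6105
CI: (27.3895, 42.6105)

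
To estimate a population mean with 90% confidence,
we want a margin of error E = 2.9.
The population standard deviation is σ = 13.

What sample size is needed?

Answer: n = 55

Derivation:
z_0.05 = 1.645
n = (z×σ/E)² = (1.645×13/2.9)²
n = 54.3779
Round up: n = 55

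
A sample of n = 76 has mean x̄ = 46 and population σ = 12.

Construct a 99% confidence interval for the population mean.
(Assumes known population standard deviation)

Answer: (42.4541, 49.5459)

Derivation:
Confidence level: 99%, α = 0.01
z_0.005 = 2.576
SE = σ/√n = 12/√76 = 1.3765
Margin of error = 2.576 × 1.3765 = 3.5459
CI: x̄ ± margin = 46 ± 3.5459
CI: (42.4541, 49.5459)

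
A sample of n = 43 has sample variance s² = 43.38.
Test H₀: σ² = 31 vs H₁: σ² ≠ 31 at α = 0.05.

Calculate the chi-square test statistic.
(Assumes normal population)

df = n - 1 = 42
χ² = (n-1)s²/σ₀² = 42×43.38/31 = 58.7729
Critical values: χ²_{0.975,42} = 25.999, χ²_{0.025,42} = 61.777
Rejection region: χ² < 25.999 or χ² > 61.777
Decision: fail to reject H₀

Answer: χ² = 58.7729, fail to reject H₀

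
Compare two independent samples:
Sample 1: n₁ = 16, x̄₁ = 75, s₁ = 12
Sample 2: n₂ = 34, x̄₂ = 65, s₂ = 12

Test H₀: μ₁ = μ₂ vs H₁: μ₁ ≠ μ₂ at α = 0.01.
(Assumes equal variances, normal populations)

Answer: t = 2.7488, reject H₀

Derivation:
Pooled variance: s²_p = [15×12² + 33×12²]/(48) = 144.0000
s_p = 12.0000
SE = s_p×√(1/n₁ + 1/n₂) = 12.0000×√(1/16 + 1/34) = 3.6380
t = (x̄₁ - x̄₂)/SE = (75 - 65)/3.6380 = 2.7488
df = 48, t-critical = ±2.682
Decision: reject H₀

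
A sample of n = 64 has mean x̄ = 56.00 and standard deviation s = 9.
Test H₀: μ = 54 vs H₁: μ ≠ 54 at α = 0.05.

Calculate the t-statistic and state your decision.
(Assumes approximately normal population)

df = n - 1 = 63
SE = s/√n = 9/√64 = 1.1250
t = (x̄ - μ₀)/SE = (56.00 - 54)/1.1250 = 1.7778
Critical value: t_{0.025,63} = ±1.998
p-value ≈ 0.0803
Decision: fail to reject H₀

Answer: t = 1.7778, fail to reject H₀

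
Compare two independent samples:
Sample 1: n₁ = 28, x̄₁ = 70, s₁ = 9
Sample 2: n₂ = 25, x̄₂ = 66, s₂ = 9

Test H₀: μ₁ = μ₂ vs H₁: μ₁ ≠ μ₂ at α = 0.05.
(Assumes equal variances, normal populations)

Pooled variance: s²_p = [27×9² + 24×9²]/(51) = 81.0000
s_p = 9.0000
SE = s_p×√(1/n₁ + 1/n₂) = 9.0000×√(1/28 + 1/25) = 2.4765
t = (x̄₁ - x̄₂)/SE = (70 - 66)/2.4765 = 1.6152
df = 51, t-critical = ±2.008
Decision: fail to reject H₀

Answer: t = 1.6152, fail to reject H₀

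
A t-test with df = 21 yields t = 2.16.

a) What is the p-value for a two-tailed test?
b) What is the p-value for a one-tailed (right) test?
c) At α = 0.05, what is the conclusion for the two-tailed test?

Using t-distribution with df = 21:
a) Two-tailed: p = 2×P(T > 2.16) = 0.0425
b) One-tailed: p = P(T > 2.16) = 0.0212
c) 0.0425 < 0.05, reject H₀

Answer: a) 0.0425, b) 0.0212, c) reject H₀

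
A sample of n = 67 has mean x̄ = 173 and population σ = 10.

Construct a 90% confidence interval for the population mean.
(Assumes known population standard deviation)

Confidence level: 90%, α = 0.1
z_0.05 = 1.645
SE = σ/√n = 10/√67 = 1.2217
Margin of error = 1.645 × 1.2217 = 2.0097
CI: x̄ ± margin = 173 ± 2.0097
CI: (170.9903, 175.0097)

Answer: (170.9903, 175.0097)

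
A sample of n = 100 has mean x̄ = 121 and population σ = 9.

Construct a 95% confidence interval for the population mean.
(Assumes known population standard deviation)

Confidence level: 95%, α = 0.05
z_0.025 = 1.960
SE = σ/√n = 9/√100 = 0.9000
Margin of error = 1.960 × 0.9000 = 1.7640
CI: x̄ ± margin = 121 ± 1.7640
CI: (119.2360, 122.7640)

Answer: (119.2360, 122.7640)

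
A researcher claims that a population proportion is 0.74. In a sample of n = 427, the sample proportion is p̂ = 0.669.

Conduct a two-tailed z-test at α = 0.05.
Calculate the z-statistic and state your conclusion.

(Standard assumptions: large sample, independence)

Answer: z = -3.3448, reject H₀

Derivation:
H₀: p = 0.74, H₁: p ≠ 0.74
Standard error: SE = √(p₀(1-p₀)/n) = √(0.74×0.26/427) = 0.021227
z-statistic: z = (p̂ - p₀)/SE = (0.669 - 0.74)/0.021227 = -3.3448
Critical value: z_0.025 = ±1.960
p-value = 0.0008
Decision: reject H₀ at α = 0.05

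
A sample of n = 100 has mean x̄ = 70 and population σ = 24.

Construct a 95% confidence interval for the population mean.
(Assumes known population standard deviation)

Confidence level: 95%, α = 0.05
z_0.025 = 1.960
SE = σ/√n = 24/√100 = 2.4000
Margin of error = 1.960 × 2.4000 = 4.7040
CI: x̄ ± margin = 70 ± 4.7040
CI: (65.2960, 74.7040)

Answer: (65.2960, 74.7040)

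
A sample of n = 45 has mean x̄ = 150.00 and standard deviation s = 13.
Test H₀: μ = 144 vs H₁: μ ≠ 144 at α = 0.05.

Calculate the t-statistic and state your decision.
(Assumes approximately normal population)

Answer: t = 3.0961, reject H₀

Derivation:
df = n - 1 = 44
SE = s/√n = 13/√45 = 1.9379
t = (x̄ - μ₀)/SE = (150.00 - 144)/1.9379 = 3.0961
Critical value: t_{0.025,44} = ±2.015
p-value ≈ 0.0034
Decision: reject H₀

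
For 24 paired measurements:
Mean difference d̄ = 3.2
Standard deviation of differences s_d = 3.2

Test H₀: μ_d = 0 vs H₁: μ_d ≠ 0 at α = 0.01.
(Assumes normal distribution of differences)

Answer: t = 4.8990, reject H₀

Derivation:
df = n - 1 = 23
SE = s_d/√n = 3.2/√24 = 0.6532
t = d̄/SE = 3.2/0.6532 = 4.8990
Critical value: t_{0.005,23} = ±2.807
p-value ≈ 0.0001
Decision: reject H₀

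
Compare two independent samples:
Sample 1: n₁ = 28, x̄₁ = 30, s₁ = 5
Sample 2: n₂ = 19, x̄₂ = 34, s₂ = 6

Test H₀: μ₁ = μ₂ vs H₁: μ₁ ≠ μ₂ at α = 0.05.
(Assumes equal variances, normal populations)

Pooled variance: s²_p = [27×5² + 18×6²]/(45) = 29.4000
s_p = 5.4222
SE = s_p×√(1/n₁ + 1/n₂) = 5.4222×√(1/28 + 1/19) = 1.6116
t = (x̄₁ - x̄₂)/SE = (30 - 34)/1.6116 = -2.4820
df = 45, t-critical = ±2.014
Decision: reject H₀

Answer: t = -2.4820, reject H₀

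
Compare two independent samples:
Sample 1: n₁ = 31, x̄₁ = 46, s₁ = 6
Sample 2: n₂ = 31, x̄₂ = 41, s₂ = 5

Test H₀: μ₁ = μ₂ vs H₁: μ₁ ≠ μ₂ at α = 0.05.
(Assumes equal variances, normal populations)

Pooled variance: s²_p = [30×6² + 30×5²]/(60) = 30.5000
s_p = 5.5227
SE = s_p×√(1/n₁ + 1/n₂) = 5.5227×√(1/31 + 1/31) = 1.4028
t = (x̄₁ - x̄₂)/SE = (46 - 41)/1.4028 = 3.5643
df = 60, t-critical = ±2.000
Decision: reject H₀

Answer: t = 3.5643, reject H₀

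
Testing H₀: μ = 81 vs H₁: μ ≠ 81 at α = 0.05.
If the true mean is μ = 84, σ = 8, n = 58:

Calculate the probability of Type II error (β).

SE = σ/√n = 8/√58 = 1.0505
Critical values: μ₀ ± z_0.025×SE = 81 ± 1.960×1.0505
Acceptance region: (78.9410, 83.0590)
Under H₁ (μ = 84): z_high = (83.0590 - 84)/1.0505 = -0.8958, z_low = (78.9410 - 84)/1.0505 = -4.8158
β = P(not reject | H₁) = Φ(-0.8958) - Φ(-4.8158) ≈ 0.1852

Answer: β ≈ 0.1852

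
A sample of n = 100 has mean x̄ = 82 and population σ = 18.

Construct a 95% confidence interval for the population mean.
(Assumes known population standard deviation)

Confidence level: 95%, α = 0.05
z_0.025 = 1.960
SE = σ/√n = 18/√100 = 1.8000
Margin of error = 1.960 × 1.8000 = 3.5280
CI: x̄ ± margin = 82 ± 3.5280
CI: (78.4720, 85.5280)

Answer: (78.4720, 85.5280)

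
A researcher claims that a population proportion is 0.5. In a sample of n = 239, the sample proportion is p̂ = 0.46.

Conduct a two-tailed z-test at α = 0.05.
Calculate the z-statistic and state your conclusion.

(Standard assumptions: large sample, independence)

Answer: z = -1.2368, fail to reject H₀

Derivation:
H₀: p = 0.5, H₁: p ≠ 0.5
Standard error: SE = √(p₀(1-p₀)/n) = √(0.5×0.5/239) = 0.032342
z-statistic: z = (p̂ - p₀)/SE = (0.46 - 0.5)/0.032342 = -1.2368
Critical value: z_0.025 = ±1.960
p-value = 0.2162
Decision: fail to reject H₀ at α = 0.05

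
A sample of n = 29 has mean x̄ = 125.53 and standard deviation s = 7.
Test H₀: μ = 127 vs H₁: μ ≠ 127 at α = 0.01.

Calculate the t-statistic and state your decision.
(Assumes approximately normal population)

df = n - 1 = 28
SE = s/√n = 7/√29 = 1.2999
t = (x̄ - μ₀)/SE = (125.53 - 127)/1.2999 = -1.1309
Critical value: t_{0.005,28} = ±2.763
p-value ≈ 0.2677
Decision: fail to reject H₀

Answer: t = -1.1309, fail to reject H₀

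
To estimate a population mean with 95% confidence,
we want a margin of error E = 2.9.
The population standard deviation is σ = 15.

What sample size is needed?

Answer: n = 103

Derivation:
z_0.025 = 1.960
n = (z×σ/E)² = (1.960×15/2.9)²
n = 102.7776
Round up: n = 103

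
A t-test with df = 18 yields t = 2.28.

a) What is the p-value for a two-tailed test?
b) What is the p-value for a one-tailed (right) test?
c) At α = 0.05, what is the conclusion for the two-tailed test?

Using t-distribution with df = 18:
a) Two-tailed: p = 2×P(T > 2.28) = 0.0350
b) One-tailed: p = P(T > 2.28) = 0.0175
c) 0.0350 < 0.05, reject H₀

Answer: a) 0.0350, b) 0.0175, c) reject H₀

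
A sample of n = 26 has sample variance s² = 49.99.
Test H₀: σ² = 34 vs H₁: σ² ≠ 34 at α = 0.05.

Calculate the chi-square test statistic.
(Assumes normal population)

Answer: χ² = 36.7574, fail to reject H₀

Derivation:
df = n - 1 = 25
χ² = (n-1)s²/σ₀² = 25×49.99/34 = 36.7574
Critical values: χ²_{0.975,25} = 13.120, χ²_{0.025,25} = 40.646
Rejection region: χ² < 13.120 or χ² > 40.646
Decision: fail to reject H₀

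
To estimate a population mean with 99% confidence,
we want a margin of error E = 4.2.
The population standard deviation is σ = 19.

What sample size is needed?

z_0.005 = 2.576
n = (z×σ/E)² = (2.576×19/4.2)²
n = 135.8002
Round up: n = 136

Answer: n = 136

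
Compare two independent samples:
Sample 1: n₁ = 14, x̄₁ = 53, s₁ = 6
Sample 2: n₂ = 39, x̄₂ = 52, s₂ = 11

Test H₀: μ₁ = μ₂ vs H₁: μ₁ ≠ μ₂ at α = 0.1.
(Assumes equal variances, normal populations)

Pooled variance: s²_p = [13×6² + 38×11²]/(51) = 99.3333
s_p = 9.9666
SE = s_p×√(1/n₁ + 1/n₂) = 9.9666×√(1/14 + 1/39) = 3.1052
t = (x̄₁ - x̄₂)/SE = (53 - 52)/3.1052 = 0.3220
df = 51, t-critical = ±1.675
Decision: fail to reject H₀

Answer: t = 0.3220, fail to reject H₀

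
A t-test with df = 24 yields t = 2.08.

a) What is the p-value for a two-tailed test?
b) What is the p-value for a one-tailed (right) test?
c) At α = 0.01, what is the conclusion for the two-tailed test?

Using t-distribution with df = 24:
a) Two-tailed: p = 2×P(T > 2.08) = 0.0484
b) One-tailed: p = P(T > 2.08) = 0.0242
c) 0.0484 ≥ 0.01, fail to reject H₀

Answer: a) 0.0484, b) 0.0242, c) fail to reject H₀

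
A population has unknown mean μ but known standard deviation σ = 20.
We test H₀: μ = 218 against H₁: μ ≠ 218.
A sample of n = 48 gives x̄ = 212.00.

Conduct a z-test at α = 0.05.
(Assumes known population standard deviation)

Standard error: SE = σ/√n = 20/√48 = 2.8868
z-statistic: z = (x̄ - μ₀)/SE = (212.00 - 218)/2.8868 = -2.0784
Critical value: ±1.960
p-value = 0.0377
Decision: reject H₀

Answer: z = -2.0784, reject H₀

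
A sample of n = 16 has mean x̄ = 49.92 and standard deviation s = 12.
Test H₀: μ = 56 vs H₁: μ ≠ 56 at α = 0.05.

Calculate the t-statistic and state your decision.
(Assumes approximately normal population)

Answer: t = -2.0267, fail to reject H₀

Derivation:
df = n - 1 = 15
SE = s/√n = 12/√16 = 3.0000
t = (x̄ - μ₀)/SE = (49.92 - 56)/3.0000 = -2.0267
Critical value: t_{0.025,15} = ±2.131
p-value ≈ 0.0609
Decision: fail to reject H₀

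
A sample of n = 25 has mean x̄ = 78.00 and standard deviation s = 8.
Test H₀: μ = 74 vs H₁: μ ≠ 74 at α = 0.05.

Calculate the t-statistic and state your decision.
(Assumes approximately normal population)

Answer: t = 2.5000, reject H₀

Derivation:
df = n - 1 = 24
SE = s/√n = 8/√25 = 1.6000
t = (x̄ - μ₀)/SE = (78.00 - 74)/1.6000 = 2.5000
Critical value: t_{0.025,24} = ±2.064
p-value ≈ 0.0197
Decision: reject H₀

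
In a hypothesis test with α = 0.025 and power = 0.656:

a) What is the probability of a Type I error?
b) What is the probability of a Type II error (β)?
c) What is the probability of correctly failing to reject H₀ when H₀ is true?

a) Type I error probability = α = 0.025
b) Power = P(reject H₀ | H₁ true) = 1 - β = 0.656, so Type II error probability = β = 1 - Power = 0.344
c) P(fail to reject H₀ | H₀ true) = 1 - α = 0.975

Answer: a) 0.025, b) 0.344, c) 0.975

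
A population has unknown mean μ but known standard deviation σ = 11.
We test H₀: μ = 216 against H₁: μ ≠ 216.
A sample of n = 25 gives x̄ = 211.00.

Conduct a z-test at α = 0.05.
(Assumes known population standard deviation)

Standard error: SE = σ/√n = 11/√25 = 2.2000
z-statistic: z = (x̄ - μ₀)/SE = (211.00 - 216)/2.2000 = -2.2727
Critical value: ±1.960
p-value = 0.0230
Decision: reject H₀

Answer: z = -2.2727, reject H₀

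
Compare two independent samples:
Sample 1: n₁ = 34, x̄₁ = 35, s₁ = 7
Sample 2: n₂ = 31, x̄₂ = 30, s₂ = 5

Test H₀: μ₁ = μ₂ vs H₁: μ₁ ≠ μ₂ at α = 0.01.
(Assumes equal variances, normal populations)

Answer: t = 3.2847, reject H₀

Derivation:
Pooled variance: s²_p = [33×7² + 30×5²]/(63) = 37.5714
s_p = 6.1296
SE = s_p×√(1/n₁ + 1/n₂) = 6.1296×√(1/34 + 1/31) = 1.5222
t = (x̄₁ - x̄₂)/SE = (35 - 30)/1.5222 = 3.2847
df = 63, t-critical = ±2.656
Decision: reject H₀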